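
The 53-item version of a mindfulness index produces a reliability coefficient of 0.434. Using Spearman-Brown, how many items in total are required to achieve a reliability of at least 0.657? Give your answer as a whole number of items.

Spearman-Brown solved for the length factor n:
n = r*(1 − r) / [ r (1 − r*) ]
n = 0.657 × (1 − 0.434) / [ 0.434 × (1 − 0.657) ]
n = 0.371862 / 0.148862 ≈ 2.4980
Items needed = n × 53 = 2.4980 × 53 ≈ 132.39 → round up to 133

133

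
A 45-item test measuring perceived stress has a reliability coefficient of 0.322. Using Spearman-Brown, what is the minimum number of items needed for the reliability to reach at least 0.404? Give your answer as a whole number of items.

65

Rearranging the Spearman-Brown formula for n,
n = r_target (1 − r_old) / [ r_old (1 − r_target) ]
n = [0.404 × 0.678] / [0.322 × 0.596]
n = 0.273912 / 0.191912 ≈ 1.4273
Items needed = n × 45 = 1.4273 × 45 ≈ 64.23 → round up to 65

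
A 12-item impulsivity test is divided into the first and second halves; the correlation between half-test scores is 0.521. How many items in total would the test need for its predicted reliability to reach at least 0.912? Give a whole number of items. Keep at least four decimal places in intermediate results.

r_full = 2(0.521)/(1 + 0.521) = 0.6851
Solve Spearman-Brown for n: n = 0.912(1 − 0.6851) / [0.6851(1 − 0.912)] = 4.7636
Items = 4.7636 × 12 ≈ 57.16 → 58

58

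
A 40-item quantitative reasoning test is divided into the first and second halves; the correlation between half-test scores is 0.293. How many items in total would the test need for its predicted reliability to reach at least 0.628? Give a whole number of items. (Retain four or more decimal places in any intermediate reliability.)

82

r_full = 2(0.293)/(1 + 0.293) = 0.4532
Solve Spearman-Brown for n: n = 0.628(1 − 0.4532) / [0.4532(1 − 0.628)] = 2.0368
Required items = 2.0368 × 40 = 81.47, so 82 items.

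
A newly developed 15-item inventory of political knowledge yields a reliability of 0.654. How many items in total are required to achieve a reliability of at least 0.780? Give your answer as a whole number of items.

29

Spearman-Brown solved for the length factor n:
n = r*(1 − r) / [ r (1 − r*) ]
n = [0.780 × 0.346] / [0.654 × 0.220]
  = 0.269880 / 0.143880 = 1.8757
Items needed = n × 15 = 1.8757 × 15 ≈ 28.14 → round up to 29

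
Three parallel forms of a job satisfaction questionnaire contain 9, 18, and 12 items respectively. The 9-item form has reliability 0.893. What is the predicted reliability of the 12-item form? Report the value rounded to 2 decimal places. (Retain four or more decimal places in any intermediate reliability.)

Only the ratio of lengths matters: n = 12/9 = 1.3333
r_{12} = n·r / (1 + (n − 1)·r) = 1.1906 / 1.2976 ≈ 0.9175

0.92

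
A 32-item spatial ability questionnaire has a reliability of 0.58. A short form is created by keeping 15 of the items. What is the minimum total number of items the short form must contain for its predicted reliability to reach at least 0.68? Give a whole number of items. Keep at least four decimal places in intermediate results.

50

Short-form reliability: n = 15/32 = 0.4688; r_15 = n·r/(1+(n−1)r) ≈ 0.3930
Length factor from the short form to reach 0.68: n' = 0.68(1 − 0.3930) / [0.3930(1 − 0.68)] ≈ 3.2821
Total items = 3.2821 × 15 = 49.23, rounded up to 50.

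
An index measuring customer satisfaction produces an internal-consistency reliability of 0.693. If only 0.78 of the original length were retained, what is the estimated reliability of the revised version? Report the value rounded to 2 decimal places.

Apply the Spearman-Brown prophecy formula, r' = nr / [1 + (n − 1)r]:
r_new = (0.78 × 0.693) / (1 + (0.78 − 1) × 0.693)
     = 0.5405 / 0.8475 = 0.6378

0.64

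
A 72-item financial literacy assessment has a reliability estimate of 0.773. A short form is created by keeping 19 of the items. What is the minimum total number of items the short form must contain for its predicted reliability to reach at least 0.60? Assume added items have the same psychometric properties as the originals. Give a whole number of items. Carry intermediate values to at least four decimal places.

Short-form reliability: n = 19/72 = 0.2639; r_19 = n·r/(1+(n−1)r) ≈ 0.4733
Length factor from the short form to reach 0.60: n' = 0.60(1 − 0.4733) / [0.4733(1 − 0.60)] ≈ 1.6692
Items = 1.6692 × 19 ≈ 31.71 → 32

32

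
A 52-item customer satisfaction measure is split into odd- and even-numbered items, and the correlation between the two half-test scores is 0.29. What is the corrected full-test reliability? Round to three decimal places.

Each half is half the length of the full test, so the full test is n = 2 times a half.
r_full = 2r_hh / (1 + r_hh) = 2 × 0.29 / (1 + 0.29)
       = 0.5800 / 1.2900 = 0.4496

0.450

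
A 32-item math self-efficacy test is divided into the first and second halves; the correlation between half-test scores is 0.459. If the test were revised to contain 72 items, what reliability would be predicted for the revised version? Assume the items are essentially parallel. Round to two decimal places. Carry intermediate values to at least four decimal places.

First correct the split-half correlation to full-test reliability: r_full = 2 × 0.459 / (1 + 0.459) ≈ 0.6292
Length factor from 32 to 72 items: n = 72/32 = 2.2500
r_new = n·r_full / (1 + (n − 1)·r_full) = 1.4157 / 1.7865 ≈ 0.7924

0.79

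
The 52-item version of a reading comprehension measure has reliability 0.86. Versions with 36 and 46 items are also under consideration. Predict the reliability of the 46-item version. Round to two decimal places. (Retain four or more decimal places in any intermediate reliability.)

The 36-item form is not needed; work directly from the 52-item form with n = 46/52 = 0.8846.
r_{46} = n·r / (1 + (n − 1)·r) = 0.7608 / 0.9008 ≈ 0.8446

0.84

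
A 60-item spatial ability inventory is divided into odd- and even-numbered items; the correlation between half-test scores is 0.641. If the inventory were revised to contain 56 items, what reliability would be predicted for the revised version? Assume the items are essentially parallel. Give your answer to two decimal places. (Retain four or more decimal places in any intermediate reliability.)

Spearman-Brown correction (n = 2): r_full = 2·0.641/(1 + 0.641) = 0.7812
Then adjust to 56 items: n = 56/60 = 0.9333
r_new = n·r_full / (1 + (n − 1)·r_full) = 0.7291 / 0.9479 ≈ 0.7692

0.77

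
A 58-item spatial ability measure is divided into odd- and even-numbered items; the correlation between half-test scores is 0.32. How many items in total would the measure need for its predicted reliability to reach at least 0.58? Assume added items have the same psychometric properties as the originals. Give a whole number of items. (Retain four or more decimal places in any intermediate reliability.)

86

r_full = 2(0.32)/(1 + 0.32) = 0.4848
n = r_tgt(1 − r_full) / [r_full(1 − r_tgt)] = 0.58 × 0.5152 / (0.4848 × 0.42) ≈ 1.4675
Items = 1.4675 × 58 ≈ 85.11 → 86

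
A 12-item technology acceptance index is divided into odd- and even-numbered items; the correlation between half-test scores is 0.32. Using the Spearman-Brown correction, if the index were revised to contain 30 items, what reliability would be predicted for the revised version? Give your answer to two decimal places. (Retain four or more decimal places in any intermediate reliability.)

Spearman-Brown correction (n = 2): r_full = 2·0.32/(1 + 0.32) = 0.4848
Length factor from 12 to 30 items: n = 30/12 = 2.5000
r_new = n·r_full / (1 + (n − 1)·r_full) = 1.2120 / 1.7272 ≈ 0.7017

0.70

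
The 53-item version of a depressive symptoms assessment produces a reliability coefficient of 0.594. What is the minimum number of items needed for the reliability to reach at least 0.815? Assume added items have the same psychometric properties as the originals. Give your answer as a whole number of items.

160

n = 0.815 × (1 − 0.594) / [ 0.594 × (1 − 0.815) ]
  = 0.330890 / 0.109890 = 3.0111
So the test needs 3.0111 × 53 ≈ 159.59 items; rounding up, 160.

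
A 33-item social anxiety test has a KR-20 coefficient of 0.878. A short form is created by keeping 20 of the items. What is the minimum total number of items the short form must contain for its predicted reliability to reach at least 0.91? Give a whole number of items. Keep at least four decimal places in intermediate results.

First, r for the 20-item form: n = 20/33 = 0.6061, so r_20 = 0.6061·0.878/(1 + (0.6061 − 1)·0.878) = 0.8135
Length factor from the short form to reach 0.91: n' = 0.91(1 − 0.8135) / [0.8135(1 − 0.91)] ≈ 2.3180
Total items = 2.3180 × 20 = 46.36, rounded up to 47.

47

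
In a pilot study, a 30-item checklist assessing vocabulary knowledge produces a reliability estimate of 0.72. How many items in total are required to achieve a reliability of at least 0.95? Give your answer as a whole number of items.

Rearranging the Spearman-Brown formula for n,
n = r_target (1 − r_old) / [ r_old (1 − r_target) ]
n = 0.95(1 − 0.72) / [0.72(1 − 0.95)]
  = 0.2660 / 0.0360 = 7.3889
Items needed = n × 30 = 7.3889 × 30 ≈ 221.67 → round up to 222

222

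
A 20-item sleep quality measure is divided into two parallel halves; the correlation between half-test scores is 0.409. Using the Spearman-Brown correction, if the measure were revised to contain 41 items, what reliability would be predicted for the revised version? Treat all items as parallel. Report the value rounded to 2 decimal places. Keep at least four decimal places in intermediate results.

0.74

Spearman-Brown correction (n = 2): r_full = 2·0.409/(1 + 0.409) = 0.5806
Then adjust to 41 items: n = 41/20 = 2.0500
r_new = n·r_full / (1 + (n − 1)·r_full) = 1.1902 / 1.6096 ≈ 0.7394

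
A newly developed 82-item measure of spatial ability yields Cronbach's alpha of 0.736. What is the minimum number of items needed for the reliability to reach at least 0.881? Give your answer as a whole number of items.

Rearranging the Spearman-Brown formula for n,
n = r*(1 − r) / [ r (1 − r*) ]
n = [0.881 × 0.264] / [0.736 × 0.119]
n = 0.232584 / 0.087584 ≈ 2.6556
So the test needs 2.6556 × 82 ≈ 217.76 items; rounding up, 218.

218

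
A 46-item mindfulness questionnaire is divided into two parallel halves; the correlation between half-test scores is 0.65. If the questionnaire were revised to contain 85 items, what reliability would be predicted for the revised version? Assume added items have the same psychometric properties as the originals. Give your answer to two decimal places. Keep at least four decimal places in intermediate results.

0.87

Spearman-Brown correction (n = 2): r_full = 2·0.65/(1 + 0.65) = 0.7879
Length factor from 46 to 85 items: n = 85/46 = 1.8478
r_new = n·r_full / (1 + (n − 1)·r_full) = 1.4559 / 1.6680 ≈ 0.8728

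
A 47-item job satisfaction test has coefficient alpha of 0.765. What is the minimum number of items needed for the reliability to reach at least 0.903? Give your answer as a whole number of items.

n = 0.903 × (1 − 0.765) / [ 0.765 × (1 − 0.903) ]
  = 0.212205 / 0.074205 = 2.8597
2.8597 × 47 = 134.41 → 135 items

135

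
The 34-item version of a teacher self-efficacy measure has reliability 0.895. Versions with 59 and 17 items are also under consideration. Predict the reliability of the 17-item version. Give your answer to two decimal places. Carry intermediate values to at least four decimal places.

Only the ratio of lengths matters: n = 17/34 = 0.5000
r_{17} = n·r / (1 + (n − 1)·r) = 0.4475 / 0.5525 ≈ 0.8100

0.81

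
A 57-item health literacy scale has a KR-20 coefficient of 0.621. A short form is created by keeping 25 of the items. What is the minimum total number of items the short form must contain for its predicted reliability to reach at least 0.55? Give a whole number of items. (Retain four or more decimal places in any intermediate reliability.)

43

Short-form reliability: n = 25/57 = 0.4386; r_25 = n·r/(1+(n−1)r) ≈ 0.4181
Then solve for n' with r_old = 0.4181, r_target = 0.55: n' = 0.55(1 − 0.4181)/[0.4181(1 − 0.55)] = 1.7011
Total items = 1.7011 × 25 = 42.53, rounded up to 43.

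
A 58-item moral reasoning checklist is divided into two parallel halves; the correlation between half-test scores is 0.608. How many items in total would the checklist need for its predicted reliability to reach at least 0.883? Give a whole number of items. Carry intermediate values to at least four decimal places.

r_full = 2(0.608)/(1 + 0.608) = 0.7562
n = r_tgt(1 − r_full) / [r_full(1 − r_tgt)] = 0.883 × 0.2438 / (0.7562 × 0.117) ≈ 2.4332
Items = 2.4332 × 58 ≈ 141.13 → 142

142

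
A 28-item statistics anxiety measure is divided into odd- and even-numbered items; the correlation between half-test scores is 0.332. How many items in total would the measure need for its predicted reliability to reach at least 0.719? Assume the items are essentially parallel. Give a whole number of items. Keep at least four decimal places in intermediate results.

Corrected full-test reliability: r_full = 2 × 0.332 / (1 + 0.332) ≈ 0.4985
n = r_tgt(1 − r_full) / [r_full(1 − r_tgt)] = 0.719 × 0.5015 / (0.4985 × 0.281) ≈ 2.5741
Required items = 2.5741 × 28 = 72.07, so 73 items.

73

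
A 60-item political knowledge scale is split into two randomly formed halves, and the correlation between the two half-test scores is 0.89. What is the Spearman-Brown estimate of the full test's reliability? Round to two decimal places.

0.94

r_full = 2r_hh / (1 + r_hh) = 2 × 0.89 / (1 + 0.89)
r_full = 1.7800 / 1.8900 ≈ 0.9418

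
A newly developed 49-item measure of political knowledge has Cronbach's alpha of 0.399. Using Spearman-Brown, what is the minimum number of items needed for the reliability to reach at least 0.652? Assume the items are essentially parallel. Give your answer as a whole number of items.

n = 0.652 × (1 − 0.399) / [ 0.399 × (1 − 0.652) ]
n = 0.391852 / 0.138852 ≈ 2.8221
So the test needs 2.8221 × 49 ≈ 138.28 items; rounding up, 139.

139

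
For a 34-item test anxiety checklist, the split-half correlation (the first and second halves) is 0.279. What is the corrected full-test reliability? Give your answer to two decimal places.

Apply the Spearman-Brown correction with n = 2:
r_full = 2(0.279) / (1 + 0.279)
r_full = 0.5580 / 1.2790 ≈ 0.4363

0.44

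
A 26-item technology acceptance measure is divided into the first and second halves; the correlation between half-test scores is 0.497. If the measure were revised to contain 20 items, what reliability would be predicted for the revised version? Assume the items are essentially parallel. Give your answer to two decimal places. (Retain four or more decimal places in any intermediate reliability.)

0.60

First correct the split-half correlation to full-test reliability: r_full = 2 × 0.497 / (1 + 0.497) ≈ 0.6640
Then adjust to 20 items: n = 20/26 = 0.7692
r_new = n·r_full / (1 + (n − 1)·r_full) = 0.5107 / 0.8467 ≈ 0.6032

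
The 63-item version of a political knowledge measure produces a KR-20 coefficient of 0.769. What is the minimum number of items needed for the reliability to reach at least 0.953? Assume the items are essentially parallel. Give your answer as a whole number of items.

n = [0.953 × 0.231] / [0.769 × 0.047]
n = 0.220143 / 0.036143 ≈ 6.0909
6.0909 × 63 = 383.73 → 384 items

384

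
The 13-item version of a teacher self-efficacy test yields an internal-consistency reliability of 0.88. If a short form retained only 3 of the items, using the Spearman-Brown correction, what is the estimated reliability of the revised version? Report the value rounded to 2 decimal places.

0.63

The new length is 3/13 = 0.2308 times the old.
r_new = (0.2308 × 0.88) / (1 + (0.2308 − 1) × 0.88)
     = 0.2031 / 0.3231 = 0.6286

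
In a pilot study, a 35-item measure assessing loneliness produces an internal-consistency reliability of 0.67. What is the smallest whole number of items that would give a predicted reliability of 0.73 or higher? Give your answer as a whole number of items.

47

n = 0.73(1 − 0.67) / [0.67(1 − 0.73)]
  = 0.2409 / 0.1809 = 1.3317
So the test needs 1.3317 × 35 ≈ 46.61 items; rounding up, 47.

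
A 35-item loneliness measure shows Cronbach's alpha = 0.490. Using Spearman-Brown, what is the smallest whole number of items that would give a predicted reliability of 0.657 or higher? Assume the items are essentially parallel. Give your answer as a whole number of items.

n = 0.657(1 − 0.490) / [0.490(1 − 0.657)]
  = 0.335070 / 0.168070 = 1.9936
1.9936 × 35 = 69.78 → 70 items

70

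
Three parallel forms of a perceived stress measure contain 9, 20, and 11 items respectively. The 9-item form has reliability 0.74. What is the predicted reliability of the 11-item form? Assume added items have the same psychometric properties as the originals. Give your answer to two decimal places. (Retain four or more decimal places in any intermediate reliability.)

The 20-item form is not needed; work directly from the 9-item form with n = 11/9 = 1.2222.
r_{11} = n·r / (1 + (n − 1)·r) = 0.9044 / 1.1644 ≈ 0.7767

0.78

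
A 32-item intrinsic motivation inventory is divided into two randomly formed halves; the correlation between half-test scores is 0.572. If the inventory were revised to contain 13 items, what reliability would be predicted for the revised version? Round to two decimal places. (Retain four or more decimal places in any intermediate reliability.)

First correct the split-half correlation to full-test reliability: r_full = 2 × 0.572 / (1 + 0.572) ≈ 0.7277
Length factor from 32 to 13 items: n = 13/32 = 0.4062
r_new = n·r_full / (1 + (n − 1)·r_full) = 0.2956 / 0.5679 ≈ 0.5205

0.52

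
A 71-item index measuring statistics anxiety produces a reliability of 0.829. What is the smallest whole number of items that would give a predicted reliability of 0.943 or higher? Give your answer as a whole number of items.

Invert Spearman-Brown to solve for n:
n = r*(1 − r) / [ r (1 − r*) ]
n = 0.943 × (1 − 0.829) / [ 0.829 × (1 − 0.943) ]
n = 0.161253 / 0.047253 ≈ 3.4125
Items needed = n × 71 = 3.4125 × 71 ≈ 242.29 → round up to 243

243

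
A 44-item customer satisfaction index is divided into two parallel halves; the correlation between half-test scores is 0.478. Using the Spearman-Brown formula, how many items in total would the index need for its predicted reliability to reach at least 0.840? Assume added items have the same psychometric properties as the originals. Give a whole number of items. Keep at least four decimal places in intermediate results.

Corrected full-test reliability: r_full = 2 × 0.478 / (1 + 0.478) ≈ 0.6468
Solve Spearman-Brown for n: n = 0.840(1 − 0.6468) / [0.6468(1 − 0.840)] = 2.8669
Items = 2.8669 × 44 ≈ 126.14 → 127

127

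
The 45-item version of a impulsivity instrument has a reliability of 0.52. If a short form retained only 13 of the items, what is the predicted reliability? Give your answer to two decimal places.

Length ratio n = 13/45 = 0.2889
r_new = 0.2889·0.52 / [1 + (0.2889 − 1)·0.52]
     = 0.1502 / 0.6302 = 0.2383

0.24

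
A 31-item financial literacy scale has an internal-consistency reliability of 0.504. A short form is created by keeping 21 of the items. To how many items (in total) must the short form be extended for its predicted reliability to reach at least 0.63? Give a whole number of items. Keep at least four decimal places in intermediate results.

52

First, r for the 21-item form: n = 21/31 = 0.6774, so r_21 = 0.6774·0.504/(1 + (0.6774 − 1)·0.504) = 0.4077
Then solve for n' with r_old = 0.4077, r_target = 0.63: n' = 0.63(1 − 0.4077)/[0.4077(1 − 0.63)] = 2.4737
Items = 2.4737 × 21 ≈ 51.95 → 52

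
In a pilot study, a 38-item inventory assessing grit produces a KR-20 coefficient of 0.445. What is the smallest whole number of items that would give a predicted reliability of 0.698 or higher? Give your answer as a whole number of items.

Spearman-Brown solved for the length factor n:
n = r_target (1 − r_old) / [ r_old (1 − r_target) ]
n = [0.698 × 0.555] / [0.445 × 0.302]
  = 0.387390 / 0.134390 = 2.8826
So the test needs 2.8826 × 38 ≈ 109.54 items; rounding up, 110.

110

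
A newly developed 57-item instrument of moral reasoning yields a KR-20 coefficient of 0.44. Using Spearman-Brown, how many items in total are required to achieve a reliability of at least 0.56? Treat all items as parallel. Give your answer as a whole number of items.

Rearranging the Spearman-Brown formula for n,
n = r*(1 − r) / [ r (1 − r*) ]
n = 0.56 × (1 − 0.44) / [ 0.44 × (1 − 0.56) ]
n = 0.3136 / 0.1936 ≈ 1.6198
So the test needs 1.6198 × 57 ≈ 92.33 items; rounding up, 93.

93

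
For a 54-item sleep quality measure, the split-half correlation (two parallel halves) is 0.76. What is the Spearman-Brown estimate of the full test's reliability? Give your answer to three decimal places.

0.864

The full test is twice the length of either half (n = 2).
r_full = 2r_hh / (1 + r_hh) = 2 × 0.76 / (1 + 0.76)
r_full = 1.5200 / 1.7600 ≈ 0.8636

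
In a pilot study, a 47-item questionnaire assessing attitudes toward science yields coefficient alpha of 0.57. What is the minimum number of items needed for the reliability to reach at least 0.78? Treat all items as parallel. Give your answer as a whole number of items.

126

Rearranging the Spearman-Brown formula for n,
n = r_target (1 − r_old) / [ r_old (1 − r_target) ]
n = [0.78 × 0.43] / [0.57 × 0.22]
  = 0.3354 / 0.1254 = 2.6746
Items needed = n × 47 = 2.6746 × 47 ≈ 125.71 → round up to 126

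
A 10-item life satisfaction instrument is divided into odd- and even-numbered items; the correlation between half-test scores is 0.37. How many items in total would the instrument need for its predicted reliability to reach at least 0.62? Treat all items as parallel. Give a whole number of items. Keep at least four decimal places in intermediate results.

Corrected full-test reliability: r_full = 2 × 0.37 / (1 + 0.37) ≈ 0.5401
Solve Spearman-Brown for n: n = 0.62(1 − 0.5401) / [0.5401(1 − 0.62)] = 1.3893
Items = 1.3893 × 10 ≈ 13.89 → 14

14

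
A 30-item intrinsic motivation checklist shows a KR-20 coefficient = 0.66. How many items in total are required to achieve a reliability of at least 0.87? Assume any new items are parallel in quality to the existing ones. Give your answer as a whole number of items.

104

Invert Spearman-Brown to solve for n:
n = r*(1 − r) / [ r (1 − r*) ]
n = 0.87(1 − 0.66) / [0.66(1 − 0.87)]
  = 0.2958 / 0.0858 = 3.4476
Items needed = n × 30 = 3.4476 × 30 ≈ 103.43 → round up to 104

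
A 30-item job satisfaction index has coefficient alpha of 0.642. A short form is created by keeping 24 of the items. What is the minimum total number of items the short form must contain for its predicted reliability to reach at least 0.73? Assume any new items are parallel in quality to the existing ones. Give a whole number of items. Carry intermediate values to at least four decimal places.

46

First, r for the 24-item form: n = 24/30 = 0.8000, so r_24 = 0.8000·0.642/(1 + (0.8000 − 1)·0.642) = 0.5893
Length factor from the short form to reach 0.73: n' = 0.73(1 − 0.5893) / [0.5893(1 − 0.73)] ≈ 1.8843
Items = 1.8843 × 24 ≈ 45.22 → 46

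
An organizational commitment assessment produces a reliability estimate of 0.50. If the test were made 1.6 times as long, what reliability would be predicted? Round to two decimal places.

0.62

Apply the Spearman-Brown prophecy formula, r' = nr / [1 + (n − 1)r]:
r_new = (1.6 × 0.50) / (1 + (1.6 − 1) × 0.50)
     = 0.8000 / 1.3000 = 0.6154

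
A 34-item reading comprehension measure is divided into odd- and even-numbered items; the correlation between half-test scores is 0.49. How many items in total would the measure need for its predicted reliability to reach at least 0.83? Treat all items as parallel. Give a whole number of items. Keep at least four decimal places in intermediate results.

87

Corrected full-test reliability: r_full = 2 × 0.49 / (1 + 0.49) ≈ 0.6577
n = r_tgt(1 − r_full) / [r_full(1 − r_tgt)] = 0.83 × 0.3423 / (0.6577 × 0.17) ≈ 2.5410
Items = 2.5410 × 34 ≈ 86.39 → 87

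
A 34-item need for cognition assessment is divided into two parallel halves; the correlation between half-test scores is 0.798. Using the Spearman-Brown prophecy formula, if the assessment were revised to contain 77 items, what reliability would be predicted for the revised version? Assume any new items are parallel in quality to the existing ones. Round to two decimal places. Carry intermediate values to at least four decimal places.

0.95

Full-test reliability from the split-half r: r_full = 2(0.798)/(1 + 0.798) = 0.8877
Then adjust to 77 items: n = 77/34 = 2.2647
r_new = n·r_full / (1 + (n − 1)·r_full) = 2.0104 / 2.1227 ≈ 0.9471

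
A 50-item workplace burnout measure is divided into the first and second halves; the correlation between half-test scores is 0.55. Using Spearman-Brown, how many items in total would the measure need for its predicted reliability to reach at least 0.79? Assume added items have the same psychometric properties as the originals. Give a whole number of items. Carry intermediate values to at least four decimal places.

77

r_full = 2(0.55)/(1 + 0.55) = 0.7097
n = r_tgt(1 − r_full) / [r_full(1 − r_tgt)] = 0.79 × 0.2903 / (0.7097 × 0.21) ≈ 1.5388
Required items = 1.5388 × 50 = 76.94, so 77 items.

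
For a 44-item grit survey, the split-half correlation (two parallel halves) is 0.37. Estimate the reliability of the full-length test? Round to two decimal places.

0.54

Each half is half the length of the full test, so the full test is n = 2 times a half.
r_full = 2r_hh / (1 + r_hh) = 2 × 0.37 / (1 + 0.37)
       = 0.7400 / 1.3700 = 0.5401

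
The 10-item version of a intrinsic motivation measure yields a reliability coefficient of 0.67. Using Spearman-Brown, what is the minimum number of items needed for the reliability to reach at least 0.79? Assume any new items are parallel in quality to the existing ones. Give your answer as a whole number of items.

19

n = 0.79 × (1 − 0.67) / [ 0.67 × (1 − 0.79) ]
  = 0.2607 / 0.1407 = 1.8529
1.8529 × 10 = 18.53 → 19 items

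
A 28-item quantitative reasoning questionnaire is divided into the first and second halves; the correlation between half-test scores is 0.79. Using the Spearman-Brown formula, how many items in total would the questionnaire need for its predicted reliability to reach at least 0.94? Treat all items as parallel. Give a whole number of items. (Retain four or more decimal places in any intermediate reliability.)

Corrected full-test reliability: r_full = 2 × 0.79 / (1 + 0.79) ≈ 0.8827
Solve Spearman-Brown for n: n = 0.94(1 − 0.8827) / [0.8827(1 − 0.94)] = 2.0819
Required items = 2.0819 × 28 = 58.29, so 59 items.

59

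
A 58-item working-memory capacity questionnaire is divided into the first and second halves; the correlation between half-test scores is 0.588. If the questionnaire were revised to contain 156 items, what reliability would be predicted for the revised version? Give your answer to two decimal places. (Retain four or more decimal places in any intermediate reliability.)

0.88

Full-test reliability from the split-half r: r_full = 2(0.588)/(1 + 0.588) = 0.7406
Length factor from 58 to 156 items: n = 156/58 = 2.6897
r_new = n·r_full / (1 + (n − 1)·r_full) = 1.9920 / 2.2514 ≈ 0.8848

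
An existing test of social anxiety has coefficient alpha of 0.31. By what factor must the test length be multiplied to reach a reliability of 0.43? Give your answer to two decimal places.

1.68

Invert Spearman-Brown to solve for n:
n = r_target (1 − r_old) / [ r_old (1 − r_target) ]
n = 0.43 × (1 − 0.31) / [ 0.31 × (1 − 0.43) ]
n = 0.2967 / 0.1767 ≈ 1.6791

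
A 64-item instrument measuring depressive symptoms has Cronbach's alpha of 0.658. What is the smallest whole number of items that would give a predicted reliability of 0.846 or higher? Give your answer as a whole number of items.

183

Invert Spearman-Brown to solve for n:
n = r*(1 − r) / [ r (1 − r*) ]
n = 0.846(1 − 0.658) / [0.658(1 − 0.846)]
n = 0.289332 / 0.101332 ≈ 2.8553
So the test needs 2.8553 × 64 ≈ 182.74 items; rounding up, 183.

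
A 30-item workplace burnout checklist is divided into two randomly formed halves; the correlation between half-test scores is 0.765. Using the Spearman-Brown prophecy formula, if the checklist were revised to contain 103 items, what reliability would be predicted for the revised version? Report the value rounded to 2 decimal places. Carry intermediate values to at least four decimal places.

0.96

First correct the split-half correlation to full-test reliability: r_full = 2 × 0.765 / (1 + 0.765) ≈ 0.8669
Then adjust to 103 items: n = 103/30 = 3.4333
r_new = n·r_full / (1 + (n − 1)·r_full) = 2.9763 / 3.1094 ≈ 0.9572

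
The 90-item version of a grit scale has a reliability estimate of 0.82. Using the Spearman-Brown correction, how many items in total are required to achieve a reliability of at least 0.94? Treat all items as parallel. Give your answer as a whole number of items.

310

n = 0.94 × (1 − 0.82) / [ 0.82 × (1 − 0.94) ]
n = 0.1692 / 0.0492 ≈ 3.4390
So the test needs 3.4390 × 90 ≈ 309.51 items; rounding up, 310.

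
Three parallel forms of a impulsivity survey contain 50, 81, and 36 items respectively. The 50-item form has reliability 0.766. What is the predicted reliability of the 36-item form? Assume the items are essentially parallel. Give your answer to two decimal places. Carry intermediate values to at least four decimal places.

0.70

Only the ratio of lengths matters: n = 36/50 = 0.7200
r_{36} = n·r / (1 + (n − 1)·r) = 0.5515 / 0.7855 ≈ 0.7021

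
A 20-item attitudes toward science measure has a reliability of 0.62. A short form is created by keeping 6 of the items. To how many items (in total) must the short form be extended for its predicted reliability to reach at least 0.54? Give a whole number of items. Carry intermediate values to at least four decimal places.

15

First, r for the 6-item form: n = 6/20 = 0.3000, so r_6 = 0.3000·0.62/(1 + (0.3000 − 1)·0.62) = 0.3286
Length factor from the short form to reach 0.54: n' = 0.54(1 − 0.3286) / [0.3286(1 − 0.54)] ≈ 2.3986
Total items = 2.3986 × 6 = 14.39, rounded up to 15.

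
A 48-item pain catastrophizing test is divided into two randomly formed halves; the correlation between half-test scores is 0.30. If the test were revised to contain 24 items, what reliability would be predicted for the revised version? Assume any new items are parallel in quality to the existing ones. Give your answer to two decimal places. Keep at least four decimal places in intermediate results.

First correct the split-half correlation to full-test reliability: r_full = 2 × 0.30 / (1 + 0.30) ≈ 0.4615
Length factor from 48 to 24 items: n = 24/48 = 0.5000
r_new = n·r_full / (1 + (n − 1)·r_full) = 0.2308 / 0.7692 ≈ 0.3001

0.30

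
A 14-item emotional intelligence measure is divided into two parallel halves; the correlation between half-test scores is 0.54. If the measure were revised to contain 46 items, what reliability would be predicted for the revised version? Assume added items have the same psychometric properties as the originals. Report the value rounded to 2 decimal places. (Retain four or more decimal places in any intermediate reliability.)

Spearman-Brown correction (n = 2): r_full = 2·0.54/(1 + 0.54) = 0.7013
Then adjust to 46 items: n = 46/14 = 3.2857
r_new = n·r_full / (1 + (n − 1)·r_full) = 2.3043 / 2.6030 ≈ 0.8852

0.89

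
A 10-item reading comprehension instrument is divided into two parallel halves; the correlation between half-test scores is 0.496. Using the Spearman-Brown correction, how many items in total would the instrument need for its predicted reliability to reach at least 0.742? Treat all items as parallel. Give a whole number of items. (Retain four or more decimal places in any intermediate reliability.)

15

Corrected full-test reliability: r_full = 2 × 0.496 / (1 + 0.496) ≈ 0.6631
Solve Spearman-Brown for n: n = 0.742(1 − 0.6631) / [0.6631(1 − 0.742)] = 1.4612
Items = 1.4612 × 10 ≈ 14.61 → 15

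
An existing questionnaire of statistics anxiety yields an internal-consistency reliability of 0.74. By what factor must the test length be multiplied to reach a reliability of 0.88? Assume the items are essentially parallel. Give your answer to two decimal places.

2.58

Invert Spearman-Brown to solve for n:
n = r*(1 − r) / [ r (1 − r*) ]
n = 0.88 × (1 − 0.74) / [ 0.74 × (1 − 0.88) ]
n = 0.2288 / 0.0888 ≈ 2.5766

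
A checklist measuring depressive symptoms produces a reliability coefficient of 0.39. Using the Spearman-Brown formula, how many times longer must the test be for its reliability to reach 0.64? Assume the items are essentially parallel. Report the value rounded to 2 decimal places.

Invert Spearman-Brown to solve for n:
n = r*(1 − r) / [ r (1 − r*) ]
n = 0.64 × (1 − 0.39) / [ 0.39 × (1 − 0.64) ]
n = 0.3904 / 0.1404 ≈ 2.7806

2.78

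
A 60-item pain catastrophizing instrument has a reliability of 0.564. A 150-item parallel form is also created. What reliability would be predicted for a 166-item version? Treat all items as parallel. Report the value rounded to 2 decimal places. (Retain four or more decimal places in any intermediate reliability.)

Only the ratio of lengths matters: n = 166/60 = 2.7667
r_{166} = n·r / (1 + (n − 1)·r) = 1.5604 / 1.9964 ≈ 0.7816

0.78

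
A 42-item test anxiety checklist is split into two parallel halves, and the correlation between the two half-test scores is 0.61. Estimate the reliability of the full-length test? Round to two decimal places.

0.76

Apply the Spearman-Brown correction with n = 2:
r_full = 2r_hh / (1 + r_hh) = 2 × 0.61 / (1 + 0.61)
r_full = 1.2200 / 1.6100 ≈ 0.7578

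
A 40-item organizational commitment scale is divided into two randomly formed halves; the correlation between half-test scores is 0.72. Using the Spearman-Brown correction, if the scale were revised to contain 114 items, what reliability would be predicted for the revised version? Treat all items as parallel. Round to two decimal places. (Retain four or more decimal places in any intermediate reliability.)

First correct the split-half correlation to full-test reliability: r_full = 2 × 0.72 / (1 + 0.72) ≈ 0.8372
Then adjust to 114 items: n = 114/40 = 2.8500
r_new = n·r_full / (1 + (n − 1)·r_full) = 2.3860 / 2.5488 ≈ 0.9361

0.94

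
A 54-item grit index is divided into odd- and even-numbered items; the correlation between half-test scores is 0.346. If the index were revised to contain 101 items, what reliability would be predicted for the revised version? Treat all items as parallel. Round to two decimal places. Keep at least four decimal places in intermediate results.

Spearman-Brown correction (n = 2): r_full = 2·0.346/(1 + 0.346) = 0.5141
Length factor from 54 to 101 items: n = 101/54 = 1.8704
r_new = n·r_full / (1 + (n − 1)·r_full) = 0.9616 / 1.4475 ≈ 0.6643

0.66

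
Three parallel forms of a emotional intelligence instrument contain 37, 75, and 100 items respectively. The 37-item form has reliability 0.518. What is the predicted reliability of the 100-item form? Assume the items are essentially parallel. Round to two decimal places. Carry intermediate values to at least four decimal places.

Only the ratio of lengths matters: n = 100/37 = 2.7027
r_{100} = n·r / (1 + (n − 1)·r) = 1.4000 / 1.8820 ≈ 0.7439

0.74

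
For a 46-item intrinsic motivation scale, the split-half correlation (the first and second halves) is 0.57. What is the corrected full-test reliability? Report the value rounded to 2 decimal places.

0.73

r_full = 2(0.57) / (1 + 0.57)
       = 1.1400 / 1.5700 = 0.7261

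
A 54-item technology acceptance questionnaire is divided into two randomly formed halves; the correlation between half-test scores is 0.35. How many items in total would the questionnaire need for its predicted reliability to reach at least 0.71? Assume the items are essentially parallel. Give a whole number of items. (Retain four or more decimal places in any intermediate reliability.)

123

Corrected full-test reliability: r_full = 2 × 0.35 / (1 + 0.35) ≈ 0.5185
n = r_tgt(1 − r_full) / [r_full(1 − r_tgt)] = 0.71 × 0.4815 / (0.5185 × 0.29) ≈ 2.2736
Items = 2.2736 × 54 ≈ 122.77 → 123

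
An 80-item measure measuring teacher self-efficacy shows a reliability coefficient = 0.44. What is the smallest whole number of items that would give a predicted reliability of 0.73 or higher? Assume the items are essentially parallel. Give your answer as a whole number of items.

n = 0.73 × (1 − 0.44) / [ 0.44 × (1 − 0.73) ]
n = 0.4088 / 0.1188 ≈ 3.4411
So the test needs 3.4411 × 80 ≈ 275.29 items; rounding up, 276.

276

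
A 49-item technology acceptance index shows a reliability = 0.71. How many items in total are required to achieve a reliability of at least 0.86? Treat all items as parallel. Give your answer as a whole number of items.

n = 0.86 × (1 − 0.71) / [ 0.71 × (1 − 0.86) ]
  = 0.2494 / 0.0994 = 2.5091
So the test needs 2.5091 × 49 ≈ 122.95 items; rounding up, 123.

123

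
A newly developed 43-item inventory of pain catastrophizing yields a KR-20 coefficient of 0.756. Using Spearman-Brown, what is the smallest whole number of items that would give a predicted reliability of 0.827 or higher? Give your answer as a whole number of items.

67

n = 0.827(1 − 0.756) / [0.756(1 − 0.827)]
n = 0.201788 / 0.130788 ≈ 1.5429
Items needed = n × 43 = 1.5429 × 43 ≈ 66.34 → round up to 67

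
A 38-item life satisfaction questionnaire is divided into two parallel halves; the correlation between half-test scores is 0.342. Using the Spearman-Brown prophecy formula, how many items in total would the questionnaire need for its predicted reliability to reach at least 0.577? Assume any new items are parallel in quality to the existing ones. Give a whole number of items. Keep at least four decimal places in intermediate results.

Corrected full-test reliability: r_full = 2 × 0.342 / (1 + 0.342) ≈ 0.5097
Solve Spearman-Brown for n: n = 0.577(1 − 0.5097) / [0.5097(1 − 0.577)] = 1.3121
Items = 1.3121 × 38 ≈ 49.86 → 50

50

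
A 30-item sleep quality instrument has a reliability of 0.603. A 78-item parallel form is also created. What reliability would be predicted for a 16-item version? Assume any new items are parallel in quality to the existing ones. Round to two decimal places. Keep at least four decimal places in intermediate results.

The 78-item form is not needed; work directly from the 30-item form with n = 16/30 = 0.5333.
r_{16} = n·r / (1 + (n − 1)·r) = 0.3216 / 0.7186 ≈ 0.4475

0.45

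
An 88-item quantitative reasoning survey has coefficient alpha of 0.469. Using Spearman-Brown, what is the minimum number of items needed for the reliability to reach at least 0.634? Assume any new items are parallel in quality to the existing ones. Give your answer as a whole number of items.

173

Rearranging the Spearman-Brown formula for n,
n = r*(1 − r) / [ r (1 − r*) ]
n = [0.634 × 0.531] / [0.469 × 0.366]
  = 0.336654 / 0.171654 = 1.9612
So the test needs 1.9612 × 88 ≈ 172.59 items; rounding up, 173.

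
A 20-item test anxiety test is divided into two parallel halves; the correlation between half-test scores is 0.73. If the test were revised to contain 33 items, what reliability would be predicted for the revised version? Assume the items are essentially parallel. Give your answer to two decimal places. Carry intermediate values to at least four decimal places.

Full-test reliability from the split-half r: r_full = 2(0.73)/(1 + 0.73) = 0.8439
Then adjust to 33 items: n = 33/20 = 1.6500
r_new = n·r_full / (1 + (n − 1)·r_full) = 1.3924 / 1.5485 ≈ 0.8992

0.90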